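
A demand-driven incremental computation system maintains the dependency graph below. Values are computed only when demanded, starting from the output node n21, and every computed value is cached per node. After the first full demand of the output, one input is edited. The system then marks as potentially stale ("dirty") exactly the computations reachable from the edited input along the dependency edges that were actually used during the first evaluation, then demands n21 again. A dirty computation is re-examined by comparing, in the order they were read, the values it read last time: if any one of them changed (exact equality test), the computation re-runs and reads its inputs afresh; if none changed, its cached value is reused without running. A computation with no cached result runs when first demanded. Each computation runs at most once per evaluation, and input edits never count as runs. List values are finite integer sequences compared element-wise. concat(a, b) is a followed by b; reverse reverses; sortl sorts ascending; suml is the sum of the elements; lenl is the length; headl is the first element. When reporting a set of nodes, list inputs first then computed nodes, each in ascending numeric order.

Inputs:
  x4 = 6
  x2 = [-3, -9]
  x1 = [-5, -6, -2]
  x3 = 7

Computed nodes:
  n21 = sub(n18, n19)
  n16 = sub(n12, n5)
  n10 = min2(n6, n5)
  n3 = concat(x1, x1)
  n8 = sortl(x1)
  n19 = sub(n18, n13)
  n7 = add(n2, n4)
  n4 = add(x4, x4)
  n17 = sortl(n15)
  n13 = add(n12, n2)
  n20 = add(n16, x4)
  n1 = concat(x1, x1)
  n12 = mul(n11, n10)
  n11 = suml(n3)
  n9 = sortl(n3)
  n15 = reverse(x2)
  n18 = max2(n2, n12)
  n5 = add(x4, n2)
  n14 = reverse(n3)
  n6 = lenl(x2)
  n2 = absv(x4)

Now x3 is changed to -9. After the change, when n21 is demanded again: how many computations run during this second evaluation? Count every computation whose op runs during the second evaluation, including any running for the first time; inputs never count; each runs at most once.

First evaluation (everything demanded from the output):
  n2 = absv(6) = 6
  n3 = concat([-5, -6, -2], [-5, -6, -2]) = [-5, -6, -2, -5, -6, -2]
  n5 = add(6, 6) = 12
  n6 = lenl([-3, -9]) = 2
  n10 = min2(2, 12) = 2
  n11 = suml([-5, -6, -2, -5, -6, -2]) = -26
  n12 = mul(-26, 2) = -52
  n13 = add(-52, 6) = -46
  n18 = max2(6, -52) = 6
  n19 = sub(6, -46) = 52
  n21 = sub(6, 52) = -46

Propagation after the edit:
  x3 feeds no computation that the output demands — nothing is marked dirty and nothing runs.

Key observation: x3 is never demanded by the output, so the edit triggers no recomputation at all.

Computations that run: none — 0 in total.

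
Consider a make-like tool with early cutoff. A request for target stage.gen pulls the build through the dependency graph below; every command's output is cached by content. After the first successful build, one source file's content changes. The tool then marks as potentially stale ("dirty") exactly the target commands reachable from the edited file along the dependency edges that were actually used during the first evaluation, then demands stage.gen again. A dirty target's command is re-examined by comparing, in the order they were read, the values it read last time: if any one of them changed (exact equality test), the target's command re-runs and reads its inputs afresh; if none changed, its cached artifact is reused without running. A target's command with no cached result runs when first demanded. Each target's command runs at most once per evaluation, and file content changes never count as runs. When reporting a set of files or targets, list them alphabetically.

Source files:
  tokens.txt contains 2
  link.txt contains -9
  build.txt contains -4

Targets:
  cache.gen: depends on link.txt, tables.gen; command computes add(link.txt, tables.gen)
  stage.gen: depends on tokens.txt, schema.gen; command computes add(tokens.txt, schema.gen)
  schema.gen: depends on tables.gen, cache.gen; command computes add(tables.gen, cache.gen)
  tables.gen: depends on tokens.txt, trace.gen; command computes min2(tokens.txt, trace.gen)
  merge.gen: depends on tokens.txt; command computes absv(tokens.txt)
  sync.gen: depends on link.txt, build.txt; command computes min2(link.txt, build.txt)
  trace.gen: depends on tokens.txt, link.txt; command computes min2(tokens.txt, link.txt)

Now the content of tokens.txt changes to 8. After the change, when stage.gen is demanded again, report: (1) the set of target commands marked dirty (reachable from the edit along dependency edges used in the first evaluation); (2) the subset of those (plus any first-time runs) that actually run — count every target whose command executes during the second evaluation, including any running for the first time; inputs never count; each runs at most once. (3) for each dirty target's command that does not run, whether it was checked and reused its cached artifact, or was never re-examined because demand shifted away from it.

First demand of the output computes:
  trace.gen = min2(2, -9) = -9
  tables.gen = min2(2, -9) = -9
  cache.gen = add(-9, -9) = -18
  schema.gen = add(-9, -18) = -27
  stage.gen = add(2, -27) = -25

After the edit, cleaning proceeds:
  trace.gen: a read changed (tokens.txt 2->8) — executes, giving -9 — identical to its old value.
  tables.gen: a read changed (tokens.txt 2->8) — executes, giving -9 — identical to its old value.
  cache.gen: dirty, but its reads are unchanged (link.txt unchanged, tables.gen unchanged); cached -18 stands.
  schema.gen: dirty, but its reads are unchanged (tables.gen unchanged, cache.gen unchanged); cached -27 stands.
  stage.gen: a read changed (tokens.txt 2->8) — executes, giving -19.

Note where the cutoff bites: cache.gen is checked, finds nothing changed, and keeps its cache.

The edit dirties: cache.gen, schema.gen, stage.gen, tables.gen, trace.gen.
3 target commands run: stage.gen, tables.gen, trace.gen.
Cache hits after checking: cache.gen, schema.gen.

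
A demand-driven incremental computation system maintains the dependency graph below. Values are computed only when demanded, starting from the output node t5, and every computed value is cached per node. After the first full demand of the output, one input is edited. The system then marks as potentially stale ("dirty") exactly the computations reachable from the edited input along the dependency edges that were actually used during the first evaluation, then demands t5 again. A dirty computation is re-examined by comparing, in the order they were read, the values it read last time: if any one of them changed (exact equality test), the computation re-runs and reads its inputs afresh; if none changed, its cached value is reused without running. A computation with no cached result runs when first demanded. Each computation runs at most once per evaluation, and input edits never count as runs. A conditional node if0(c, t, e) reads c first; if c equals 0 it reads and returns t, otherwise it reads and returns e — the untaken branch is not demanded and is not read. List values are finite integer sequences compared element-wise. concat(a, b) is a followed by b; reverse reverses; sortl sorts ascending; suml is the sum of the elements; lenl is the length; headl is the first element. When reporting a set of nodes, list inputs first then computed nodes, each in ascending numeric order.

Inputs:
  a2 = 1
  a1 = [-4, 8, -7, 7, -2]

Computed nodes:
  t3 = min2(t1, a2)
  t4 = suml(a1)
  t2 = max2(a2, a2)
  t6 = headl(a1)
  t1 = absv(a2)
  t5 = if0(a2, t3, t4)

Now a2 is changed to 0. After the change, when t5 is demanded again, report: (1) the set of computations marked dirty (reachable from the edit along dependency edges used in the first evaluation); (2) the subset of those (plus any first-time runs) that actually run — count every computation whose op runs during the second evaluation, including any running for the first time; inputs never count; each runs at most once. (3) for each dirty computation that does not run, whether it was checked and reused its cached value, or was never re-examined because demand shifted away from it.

Marked dirty: t5.
Computations that run: t1, t3, t5 — 3 in total.
Every dirty computation ran.
Key observation: a condition flipped, so demand reaches new nodes — t1, t3 run for the first time.

First evaluation (everything demanded from the output):
  t4 = suml([-4, 8, -7, 7, -2]) = 2
  t5 = if0(a2=1 -> else branch t4) = 2

Propagation after the edit:
  t1: demanded for the first time — runs, produces 0.
  t3: demanded for the first time — runs, produces 0.
  t5: runs — a2 1->0; result 0.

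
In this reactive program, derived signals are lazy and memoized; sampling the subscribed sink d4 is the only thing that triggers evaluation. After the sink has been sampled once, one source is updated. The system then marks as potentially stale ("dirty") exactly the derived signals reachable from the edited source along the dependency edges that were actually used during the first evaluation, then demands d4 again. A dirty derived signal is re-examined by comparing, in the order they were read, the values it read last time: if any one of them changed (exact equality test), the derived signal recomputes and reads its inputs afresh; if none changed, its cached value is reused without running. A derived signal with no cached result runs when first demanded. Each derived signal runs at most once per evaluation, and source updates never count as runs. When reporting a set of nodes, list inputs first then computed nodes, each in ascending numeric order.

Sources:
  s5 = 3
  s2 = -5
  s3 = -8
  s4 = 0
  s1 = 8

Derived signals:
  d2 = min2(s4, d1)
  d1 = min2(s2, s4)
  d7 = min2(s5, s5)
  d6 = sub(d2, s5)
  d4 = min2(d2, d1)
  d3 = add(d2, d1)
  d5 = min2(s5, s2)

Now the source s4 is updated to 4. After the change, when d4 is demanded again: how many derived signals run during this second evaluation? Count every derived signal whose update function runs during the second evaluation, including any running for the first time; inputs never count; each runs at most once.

2 derived signals run: d1, d2.
Note where the cutoff bites: d4 is checked, finds nothing changed, and keeps its cache.

First demand of the output computes:
  d1 = min2(-5, 0) = -5
  d2 = min2(0, -5) = -5
  d4 = min2(-5, -5) = -5

After the edit, cleaning proceeds:
  d1: a read changed (s4 0->4) — executes, giving -5 — identical to its old value.
  d2: a read changed (s4 0->4) — executes, giving -5 — identical to its old value.
  d4: dirty, but its reads are unchanged (d2 unchanged, d1 unchanged); cached -5 stands.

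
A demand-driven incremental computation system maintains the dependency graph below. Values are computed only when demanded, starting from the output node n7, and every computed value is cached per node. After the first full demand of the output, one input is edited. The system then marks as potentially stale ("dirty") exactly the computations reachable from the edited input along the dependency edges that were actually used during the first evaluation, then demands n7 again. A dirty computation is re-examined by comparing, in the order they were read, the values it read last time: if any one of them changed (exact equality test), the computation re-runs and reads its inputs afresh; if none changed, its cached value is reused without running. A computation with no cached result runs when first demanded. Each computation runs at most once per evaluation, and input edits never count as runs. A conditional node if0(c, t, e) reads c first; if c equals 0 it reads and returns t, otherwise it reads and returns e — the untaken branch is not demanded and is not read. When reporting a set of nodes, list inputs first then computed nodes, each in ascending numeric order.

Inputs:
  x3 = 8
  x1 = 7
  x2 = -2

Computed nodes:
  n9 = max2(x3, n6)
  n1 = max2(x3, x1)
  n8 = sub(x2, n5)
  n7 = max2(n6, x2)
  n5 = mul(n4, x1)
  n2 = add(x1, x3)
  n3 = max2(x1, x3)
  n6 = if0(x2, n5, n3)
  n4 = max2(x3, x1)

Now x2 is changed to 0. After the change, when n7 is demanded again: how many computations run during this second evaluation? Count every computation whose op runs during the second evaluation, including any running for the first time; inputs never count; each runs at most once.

Computations that run: n4, n5, n6, n7 — 4 in total.
Key observation: a condition flipped, so demand reaches new nodes — n4, n5 run for the first time.

First evaluation (everything demanded from the output):
  n3 = max2(7, 8) = 8
  n6 = if0(x2=-2 -> else branch n3) = 8
  n7 = max2(8, -2) = 8

Propagation after the edit:
  n4: demanded for the first time — runs, produces 8.
  n5: demanded for the first time — runs, produces 56.
  n6: runs — x2 -2->0; result 56.
  n7: runs — n6 8->56; x2 -2->0; result 56.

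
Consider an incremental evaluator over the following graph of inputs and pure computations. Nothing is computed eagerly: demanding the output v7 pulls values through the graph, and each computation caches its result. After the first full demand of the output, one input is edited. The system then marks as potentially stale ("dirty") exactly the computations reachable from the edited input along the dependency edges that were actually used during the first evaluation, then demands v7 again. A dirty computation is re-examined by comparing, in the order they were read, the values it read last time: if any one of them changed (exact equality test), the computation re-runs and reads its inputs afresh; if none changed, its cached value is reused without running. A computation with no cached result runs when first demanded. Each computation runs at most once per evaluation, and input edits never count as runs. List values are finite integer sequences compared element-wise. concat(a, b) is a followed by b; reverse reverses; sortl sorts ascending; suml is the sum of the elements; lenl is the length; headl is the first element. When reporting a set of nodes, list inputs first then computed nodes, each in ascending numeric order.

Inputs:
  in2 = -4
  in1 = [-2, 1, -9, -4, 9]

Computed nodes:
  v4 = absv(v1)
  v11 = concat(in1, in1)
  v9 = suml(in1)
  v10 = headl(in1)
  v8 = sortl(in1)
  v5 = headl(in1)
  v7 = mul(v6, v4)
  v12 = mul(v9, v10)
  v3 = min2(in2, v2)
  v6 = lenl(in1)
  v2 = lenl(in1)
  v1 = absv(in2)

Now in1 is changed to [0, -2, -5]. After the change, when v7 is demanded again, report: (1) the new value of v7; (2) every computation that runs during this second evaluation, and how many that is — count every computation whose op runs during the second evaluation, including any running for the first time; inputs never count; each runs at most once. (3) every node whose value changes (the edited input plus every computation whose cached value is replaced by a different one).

v7 now evaluates to 12.
Run set: v6, v7 (2 run).
Changed values: in1, v6, v7.

Initial pass — values computed on the first demand:
  v1 = absv(-4) = 4
  v4 = absv(4) = 4
  v6 = lenl([-2, 1, -9, -4, 9]) = 5
  v7 = mul(5, 4) = 20

Second demand — change propagation:
  v6: re-runs because in1 [-2, 1, -9, -4, 9]->[0, -2, -5]; new result 3.
  v7: re-runs because v6 5->3; new result 12.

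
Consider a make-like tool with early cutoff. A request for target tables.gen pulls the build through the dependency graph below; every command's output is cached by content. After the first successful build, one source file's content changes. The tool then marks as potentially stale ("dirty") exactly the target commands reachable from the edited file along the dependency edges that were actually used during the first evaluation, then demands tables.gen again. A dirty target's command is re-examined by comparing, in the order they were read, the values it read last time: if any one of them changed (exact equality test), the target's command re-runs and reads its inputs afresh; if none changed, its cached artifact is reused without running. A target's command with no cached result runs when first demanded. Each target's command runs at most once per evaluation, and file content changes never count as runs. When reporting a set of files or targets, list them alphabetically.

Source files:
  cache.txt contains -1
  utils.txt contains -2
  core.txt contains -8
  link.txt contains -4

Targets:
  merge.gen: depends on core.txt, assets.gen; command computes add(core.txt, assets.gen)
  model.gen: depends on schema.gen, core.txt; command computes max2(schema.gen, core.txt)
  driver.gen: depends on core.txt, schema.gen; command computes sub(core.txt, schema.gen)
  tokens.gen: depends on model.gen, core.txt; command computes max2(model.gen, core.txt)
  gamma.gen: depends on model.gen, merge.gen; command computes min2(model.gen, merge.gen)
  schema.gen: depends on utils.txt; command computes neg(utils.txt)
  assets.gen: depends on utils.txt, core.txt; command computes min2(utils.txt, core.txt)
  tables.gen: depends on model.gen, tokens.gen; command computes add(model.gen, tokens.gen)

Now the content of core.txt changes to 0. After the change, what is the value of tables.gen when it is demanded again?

First demand of the output computes:
  schema.gen = neg(-2) = 2
  model.gen = max2(2, -8) = 2
  tokens.gen = max2(2, -8) = 2
  tables.gen = add(2, 2) = 4

After the edit, cleaning proceeds:
  model.gen: a read changed (core.txt -8->0) — executes, giving 2 — identical to its old value.
  tokens.gen: a read changed (core.txt -8->0) — executes, giving 2 — identical to its old value.
  tables.gen: dirty, but its reads are unchanged (model.gen unchanged, tokens.gen unchanged); cached 4 stands.

Note where the cutoff bites: tables.gen is checked, finds nothing changed, and keeps its cache.

Demanding tables.gen again yields 4.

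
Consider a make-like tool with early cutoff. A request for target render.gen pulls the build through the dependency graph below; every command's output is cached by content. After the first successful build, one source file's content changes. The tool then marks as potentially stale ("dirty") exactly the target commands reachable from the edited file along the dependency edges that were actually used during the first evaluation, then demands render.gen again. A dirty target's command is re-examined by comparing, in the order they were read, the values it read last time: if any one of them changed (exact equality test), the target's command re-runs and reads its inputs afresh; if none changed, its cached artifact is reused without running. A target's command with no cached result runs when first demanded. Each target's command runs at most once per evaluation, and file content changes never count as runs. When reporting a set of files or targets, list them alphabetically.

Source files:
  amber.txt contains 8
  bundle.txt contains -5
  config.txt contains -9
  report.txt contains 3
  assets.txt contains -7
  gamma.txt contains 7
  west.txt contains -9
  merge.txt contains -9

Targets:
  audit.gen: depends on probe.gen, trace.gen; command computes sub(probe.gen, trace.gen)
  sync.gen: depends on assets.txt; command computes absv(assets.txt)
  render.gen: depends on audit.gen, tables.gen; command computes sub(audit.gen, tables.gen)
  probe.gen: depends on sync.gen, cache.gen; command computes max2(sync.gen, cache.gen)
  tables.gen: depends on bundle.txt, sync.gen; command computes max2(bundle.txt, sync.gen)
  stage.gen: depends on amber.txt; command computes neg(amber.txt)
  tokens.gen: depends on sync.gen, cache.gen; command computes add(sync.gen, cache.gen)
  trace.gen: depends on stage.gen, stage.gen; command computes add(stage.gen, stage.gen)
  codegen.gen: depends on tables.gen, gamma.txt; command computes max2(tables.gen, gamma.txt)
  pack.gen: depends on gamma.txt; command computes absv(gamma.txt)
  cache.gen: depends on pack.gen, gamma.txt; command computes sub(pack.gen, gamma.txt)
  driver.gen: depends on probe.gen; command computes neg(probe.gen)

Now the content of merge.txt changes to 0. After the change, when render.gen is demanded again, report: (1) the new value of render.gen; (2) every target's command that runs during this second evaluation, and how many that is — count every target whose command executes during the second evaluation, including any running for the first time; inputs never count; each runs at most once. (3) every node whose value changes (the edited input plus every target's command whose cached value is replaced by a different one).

First demand of the output computes:
  pack.gen = absv(7) = 7
  cache.gen = sub(7, 7) = 0
  stage.gen = neg(8) = -8
  sync.gen = absv(-7) = 7
  probe.gen = max2(7, 0) = 7
  tables.gen = max2(-5, 7) = 7
  trace.gen = add(-8, -8) = -16
  audit.gen = sub(7, -16) = 23
  render.gen = sub(23, 7) = 16

After the edit, cleaning proceeds:
  no node depends on merge.txt at all; the second demand re-runs nothing.

Note the shortcut — nothing in the graph depends on merge.txt at all, so no recomputation happens.

Demanding render.gen again yields 16.
0 target commands run: none.
The nodes whose values change: merge.txt.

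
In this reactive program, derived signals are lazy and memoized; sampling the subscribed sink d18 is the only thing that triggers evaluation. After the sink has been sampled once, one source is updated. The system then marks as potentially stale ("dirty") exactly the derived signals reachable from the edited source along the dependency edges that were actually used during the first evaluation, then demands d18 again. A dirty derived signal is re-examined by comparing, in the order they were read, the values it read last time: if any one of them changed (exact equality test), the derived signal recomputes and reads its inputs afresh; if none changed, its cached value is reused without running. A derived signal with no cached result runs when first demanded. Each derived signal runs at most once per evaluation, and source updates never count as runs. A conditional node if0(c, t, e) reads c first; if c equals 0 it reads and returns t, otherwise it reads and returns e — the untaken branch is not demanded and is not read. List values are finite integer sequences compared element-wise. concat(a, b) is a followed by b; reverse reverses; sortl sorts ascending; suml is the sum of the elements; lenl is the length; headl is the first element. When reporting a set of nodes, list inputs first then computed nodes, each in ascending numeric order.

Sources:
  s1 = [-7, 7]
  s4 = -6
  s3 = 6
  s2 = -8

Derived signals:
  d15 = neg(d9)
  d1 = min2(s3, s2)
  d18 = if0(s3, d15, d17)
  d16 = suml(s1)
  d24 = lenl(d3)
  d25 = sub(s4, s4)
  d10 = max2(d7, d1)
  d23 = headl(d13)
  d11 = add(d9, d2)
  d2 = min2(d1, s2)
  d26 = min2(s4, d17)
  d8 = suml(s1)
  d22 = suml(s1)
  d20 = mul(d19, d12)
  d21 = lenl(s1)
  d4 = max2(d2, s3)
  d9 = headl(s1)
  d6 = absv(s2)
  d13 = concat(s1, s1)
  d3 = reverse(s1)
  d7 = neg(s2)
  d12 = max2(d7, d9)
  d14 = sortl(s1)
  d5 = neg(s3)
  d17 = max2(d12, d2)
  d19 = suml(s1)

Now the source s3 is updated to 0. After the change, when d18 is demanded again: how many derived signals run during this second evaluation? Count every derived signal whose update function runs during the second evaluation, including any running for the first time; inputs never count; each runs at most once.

First demand of the output computes:
  d1 = min2(6, -8) = -8
  d2 = min2(-8, -8) = -8
  d7 = neg(-8) = 8
  d9 = headl([-7, 7]) = -7
  d12 = max2(8, -7) = 8
  d17 = max2(8, -8) = 8
  d18 = if0(s3=6 -> else branch d17) = 8

After the edit, cleaning proceeds:
  d1: stays stale; no demand reaches it after the flip.
  d2: stays stale; no demand reaches it after the flip.
  d15: had never run; runs now, result 7.
  d17: stays stale; no demand reaches it after the flip.
  d18: a read changed (s3 6->0) — executes, giving 7.

Note the branch switch — demand abandons d1, d2, d17, which are never re-examined.

2 derived signals run: d15, d18.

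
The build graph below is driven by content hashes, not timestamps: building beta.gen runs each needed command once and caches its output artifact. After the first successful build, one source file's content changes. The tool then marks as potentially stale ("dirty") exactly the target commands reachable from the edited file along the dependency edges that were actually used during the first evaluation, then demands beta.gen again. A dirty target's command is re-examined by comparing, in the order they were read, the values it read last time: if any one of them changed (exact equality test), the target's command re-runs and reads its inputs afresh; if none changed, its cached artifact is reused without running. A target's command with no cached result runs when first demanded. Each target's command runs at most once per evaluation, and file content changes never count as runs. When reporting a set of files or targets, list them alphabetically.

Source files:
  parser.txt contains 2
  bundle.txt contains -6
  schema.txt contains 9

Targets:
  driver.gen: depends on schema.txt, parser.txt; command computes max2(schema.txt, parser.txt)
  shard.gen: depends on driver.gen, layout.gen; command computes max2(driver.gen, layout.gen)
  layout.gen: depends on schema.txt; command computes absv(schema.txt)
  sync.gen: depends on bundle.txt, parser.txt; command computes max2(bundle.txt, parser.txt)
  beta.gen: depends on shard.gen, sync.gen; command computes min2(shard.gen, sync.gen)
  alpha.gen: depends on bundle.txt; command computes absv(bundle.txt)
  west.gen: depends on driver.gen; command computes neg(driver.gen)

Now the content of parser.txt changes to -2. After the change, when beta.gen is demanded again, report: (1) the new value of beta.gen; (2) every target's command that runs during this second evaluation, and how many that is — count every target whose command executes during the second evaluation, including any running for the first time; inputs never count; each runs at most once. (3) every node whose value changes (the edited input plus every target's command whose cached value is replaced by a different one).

Initial pass — values computed on the first demand:
  driver.gen = max2(9, 2) = 9
  layout.gen = absv(9) = 9
  shard.gen = max2(9, 9) = 9
  sync.gen = max2(-6, 2) = 2
  beta.gen = min2(9, 2) = 2

Second demand — change propagation:
  driver.gen: re-runs because parser.txt 2->-2; new result 9 (unchanged).
  shard.gen: re-examined; everything it read last time is the same (driver.gen unchanged, layout.gen unchanged) — cache 9 kept, no run.
  sync.gen: re-runs because parser.txt 2->-2; new result -2.
  beta.gen: re-runs because sync.gen 2->-2; new result -2.

The important point: at shard.gen every value read last time is unchanged, so the dirty flag clears without a run.

beta.gen now evaluates to -2.
Run set: beta.gen, driver.gen, sync.gen (3 run).
Changed values: beta.gen, parser.txt, sync.gen.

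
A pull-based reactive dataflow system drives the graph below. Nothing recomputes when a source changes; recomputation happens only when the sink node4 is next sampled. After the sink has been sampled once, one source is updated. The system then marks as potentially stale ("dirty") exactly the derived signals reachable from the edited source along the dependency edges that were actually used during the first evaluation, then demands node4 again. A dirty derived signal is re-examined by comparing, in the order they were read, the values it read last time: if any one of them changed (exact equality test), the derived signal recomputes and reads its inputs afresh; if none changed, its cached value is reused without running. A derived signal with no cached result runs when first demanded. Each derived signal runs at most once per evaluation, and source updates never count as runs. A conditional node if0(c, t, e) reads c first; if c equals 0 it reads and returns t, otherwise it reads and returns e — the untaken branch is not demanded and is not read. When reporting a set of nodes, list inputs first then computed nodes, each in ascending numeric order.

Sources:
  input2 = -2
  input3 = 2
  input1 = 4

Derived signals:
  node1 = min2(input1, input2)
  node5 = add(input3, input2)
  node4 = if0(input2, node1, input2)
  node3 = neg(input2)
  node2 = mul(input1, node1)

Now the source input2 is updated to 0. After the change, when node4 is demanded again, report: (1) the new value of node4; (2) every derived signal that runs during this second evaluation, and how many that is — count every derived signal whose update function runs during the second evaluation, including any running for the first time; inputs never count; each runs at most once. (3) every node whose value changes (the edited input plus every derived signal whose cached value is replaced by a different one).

New value of node4: 0.
Derived signals that run: node1, node4 — 2 in total.
Values that change: input2, node4.
Key observation: a condition flipped, so demand reaches new nodes — node1 runs for the first time.

First evaluation (everything demanded from the output):
  node4 = if0(input2=-2 -> else branch input2) = -2

Propagation after the edit:
  node1: demanded for the first time — runs, produces 0.
  node4: runs — input2 -2->0; input2 -2->0; result 0.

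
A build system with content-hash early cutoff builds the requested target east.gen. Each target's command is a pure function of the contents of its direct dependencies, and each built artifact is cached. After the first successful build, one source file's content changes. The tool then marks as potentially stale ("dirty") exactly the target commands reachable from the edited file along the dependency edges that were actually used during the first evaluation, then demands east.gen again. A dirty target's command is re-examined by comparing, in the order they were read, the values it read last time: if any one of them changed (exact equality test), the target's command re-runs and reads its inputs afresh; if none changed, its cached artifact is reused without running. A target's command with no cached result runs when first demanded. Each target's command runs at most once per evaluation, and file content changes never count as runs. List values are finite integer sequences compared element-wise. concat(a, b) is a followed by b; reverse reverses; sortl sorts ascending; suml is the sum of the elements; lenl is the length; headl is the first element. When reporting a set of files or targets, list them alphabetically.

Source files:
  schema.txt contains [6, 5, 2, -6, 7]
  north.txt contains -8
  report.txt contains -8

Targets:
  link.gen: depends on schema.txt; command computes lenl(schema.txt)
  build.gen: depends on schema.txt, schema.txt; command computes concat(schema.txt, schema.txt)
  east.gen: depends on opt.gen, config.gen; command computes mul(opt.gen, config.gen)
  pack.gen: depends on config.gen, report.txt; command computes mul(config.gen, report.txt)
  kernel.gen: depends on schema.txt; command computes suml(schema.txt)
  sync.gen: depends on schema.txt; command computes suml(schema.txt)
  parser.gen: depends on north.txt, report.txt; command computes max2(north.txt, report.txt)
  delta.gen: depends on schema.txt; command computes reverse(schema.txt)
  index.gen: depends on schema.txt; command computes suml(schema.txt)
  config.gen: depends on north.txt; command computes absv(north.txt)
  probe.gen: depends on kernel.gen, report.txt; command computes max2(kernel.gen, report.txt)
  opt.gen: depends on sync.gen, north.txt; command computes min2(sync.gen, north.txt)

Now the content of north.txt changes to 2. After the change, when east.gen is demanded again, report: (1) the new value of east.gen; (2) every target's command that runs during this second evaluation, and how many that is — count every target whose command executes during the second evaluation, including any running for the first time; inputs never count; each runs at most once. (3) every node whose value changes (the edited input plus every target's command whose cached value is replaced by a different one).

First evaluation (everything demanded from the output):
  config.gen = absv(-8) = 8
  sync.gen = suml([6, 5, 2, -6, 7]) = 14
  opt.gen = min2(14, -8) = -8
  east.gen = mul(-8, 8) = -64

Propagation after the edit:
  config.gen: runs — north.txt -8->2; result 2.
  opt.gen: runs — north.txt -8->2; result 2.
  east.gen: runs — opt.gen -8->2; config.gen 8->2; result 4.

New value of east.gen: 4.
Target commands that run: config.gen, east.gen, opt.gen — 3 in total.
Values that change: config.gen, east.gen, north.txt, opt.gen.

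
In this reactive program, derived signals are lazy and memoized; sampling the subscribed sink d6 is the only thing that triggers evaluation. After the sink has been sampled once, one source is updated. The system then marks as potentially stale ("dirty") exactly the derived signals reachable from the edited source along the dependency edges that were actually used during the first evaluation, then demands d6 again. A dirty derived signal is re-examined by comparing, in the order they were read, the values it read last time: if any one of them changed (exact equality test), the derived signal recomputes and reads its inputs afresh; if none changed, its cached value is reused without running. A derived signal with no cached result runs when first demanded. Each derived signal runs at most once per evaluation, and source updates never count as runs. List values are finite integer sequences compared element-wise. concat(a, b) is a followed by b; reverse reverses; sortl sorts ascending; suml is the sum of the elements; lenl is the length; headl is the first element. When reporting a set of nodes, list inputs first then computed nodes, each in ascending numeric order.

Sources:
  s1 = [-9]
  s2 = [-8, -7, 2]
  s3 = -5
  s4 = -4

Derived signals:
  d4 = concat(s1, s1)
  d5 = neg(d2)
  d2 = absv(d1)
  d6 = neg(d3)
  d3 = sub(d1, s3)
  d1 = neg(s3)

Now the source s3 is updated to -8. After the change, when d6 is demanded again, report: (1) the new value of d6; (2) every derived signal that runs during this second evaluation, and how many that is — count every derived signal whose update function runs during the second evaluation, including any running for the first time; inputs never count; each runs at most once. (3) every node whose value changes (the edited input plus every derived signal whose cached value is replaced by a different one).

First demand of the output computes:
  d1 = neg(-5) = 5
  d3 = sub(5, -5) = 10
  d6 = neg(10) = -10

After the edit, cleaning proceeds:
  d1: a read changed (s3 -5->-8) — executes, giving 8.
  d3: a read changed (d1 5->8; s3 -5->-8) — executes, giving 16.
  d6: a read changed (d3 10->16) — executes, giving -16.

Demanding d6 again yields -16.
3 derived signals run: d1, d3, d6.
The nodes whose values change: s3, d1, d3, d6.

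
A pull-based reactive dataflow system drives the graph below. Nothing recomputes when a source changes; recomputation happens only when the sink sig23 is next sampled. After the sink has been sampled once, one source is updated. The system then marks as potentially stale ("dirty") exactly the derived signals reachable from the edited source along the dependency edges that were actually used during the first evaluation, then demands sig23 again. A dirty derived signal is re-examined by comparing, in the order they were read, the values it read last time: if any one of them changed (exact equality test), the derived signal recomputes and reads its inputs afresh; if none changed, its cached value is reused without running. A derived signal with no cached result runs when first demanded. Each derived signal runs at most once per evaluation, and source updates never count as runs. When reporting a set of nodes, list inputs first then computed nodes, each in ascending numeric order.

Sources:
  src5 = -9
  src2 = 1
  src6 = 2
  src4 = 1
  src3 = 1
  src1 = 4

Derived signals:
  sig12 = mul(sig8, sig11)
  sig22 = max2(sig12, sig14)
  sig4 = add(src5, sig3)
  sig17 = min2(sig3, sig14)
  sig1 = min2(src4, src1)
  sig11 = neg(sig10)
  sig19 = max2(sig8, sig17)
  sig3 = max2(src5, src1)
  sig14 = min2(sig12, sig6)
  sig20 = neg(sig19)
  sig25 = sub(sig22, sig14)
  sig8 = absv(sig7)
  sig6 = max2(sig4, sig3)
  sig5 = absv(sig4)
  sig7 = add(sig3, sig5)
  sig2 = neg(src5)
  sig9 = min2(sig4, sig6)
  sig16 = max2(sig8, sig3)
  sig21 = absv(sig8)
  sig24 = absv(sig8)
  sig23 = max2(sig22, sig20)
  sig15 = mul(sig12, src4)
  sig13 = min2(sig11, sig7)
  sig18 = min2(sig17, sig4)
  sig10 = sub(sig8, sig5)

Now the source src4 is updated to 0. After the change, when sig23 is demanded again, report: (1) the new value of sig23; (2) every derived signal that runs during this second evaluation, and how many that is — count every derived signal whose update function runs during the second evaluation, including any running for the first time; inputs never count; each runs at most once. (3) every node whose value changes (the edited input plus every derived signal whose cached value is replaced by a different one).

New value of sig23: -9.
Derived signals that run: none — 0 in total.
Values that change: src4.
Key observation: src4 is never demanded by the output, so the edit triggers no recomputation at all.

First evaluation (everything demanded from the output):
  sig3 = max2(-9, 4) = 4
  sig4 = add(-9, 4) = -5
  sig5 = absv(-5) = 5
  sig6 = max2(-5, 4) = 4
  sig7 = add(4, 5) = 9
  sig8 = absv(9) = 9
  sig10 = sub(9, 5) = 4
  sig11 = neg(4) = -4
  sig12 = mul(9, -4) = -36
  sig14 = min2(-36, 4) = -36
  sig17 = min2(4, -36) = -36
  sig19 = max2(9, -36) = 9
  sig20 = neg(9) = -9
  sig22 = max2(-36, -36) = -36
  sig23 = max2(-36, -9) = -9

Propagation after the edit:
  src4 feeds no computation that the output demands — nothing is marked dirty and nothing runs.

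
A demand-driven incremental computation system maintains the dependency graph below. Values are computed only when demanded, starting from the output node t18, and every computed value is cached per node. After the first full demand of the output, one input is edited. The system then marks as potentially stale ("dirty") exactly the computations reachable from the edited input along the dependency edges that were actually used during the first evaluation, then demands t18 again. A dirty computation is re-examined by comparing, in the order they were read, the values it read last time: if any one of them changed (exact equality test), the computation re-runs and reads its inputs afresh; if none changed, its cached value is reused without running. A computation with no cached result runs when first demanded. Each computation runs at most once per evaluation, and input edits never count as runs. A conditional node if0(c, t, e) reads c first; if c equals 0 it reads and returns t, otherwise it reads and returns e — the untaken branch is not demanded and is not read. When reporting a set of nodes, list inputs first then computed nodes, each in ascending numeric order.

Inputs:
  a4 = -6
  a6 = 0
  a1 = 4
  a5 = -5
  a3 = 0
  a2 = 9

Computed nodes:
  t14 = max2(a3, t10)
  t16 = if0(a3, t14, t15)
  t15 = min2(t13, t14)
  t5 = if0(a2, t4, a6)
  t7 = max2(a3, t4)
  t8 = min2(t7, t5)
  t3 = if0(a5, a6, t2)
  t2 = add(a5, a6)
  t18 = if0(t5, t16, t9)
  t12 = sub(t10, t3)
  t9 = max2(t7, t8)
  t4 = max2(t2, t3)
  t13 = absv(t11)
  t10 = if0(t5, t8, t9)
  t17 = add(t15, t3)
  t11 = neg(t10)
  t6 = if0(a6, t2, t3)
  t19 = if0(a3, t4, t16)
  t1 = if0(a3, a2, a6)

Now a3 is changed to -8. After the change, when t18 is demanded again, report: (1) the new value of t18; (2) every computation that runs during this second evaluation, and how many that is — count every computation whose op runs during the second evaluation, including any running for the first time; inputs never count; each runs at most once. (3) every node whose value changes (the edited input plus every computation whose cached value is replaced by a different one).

New value of t18: -5.
Computations that run: t7, t8, t10, t11, t13, t14, t15, t16, t18 — 9 in total.
Values that change: a3, t7, t8, t10, t14, t16, t18.
Key observation: a condition flipped, so demand reaches new nodes — t11, t13, t15 run for the first time.

First evaluation (everything demanded from the output):
  t2 = add(-5, 0) = -5
  t3 = if0(a5=-5 -> else branch t2) = -5
  t4 = max2(-5, -5) = -5
  t5 = if0(a2=9 -> else branch a6) = 0
  t7 = max2(0, -5) = 0
  t8 = min2(0, 0) = 0
  t10 = if0(t5=0 -> then branch t8) = 0
  t14 = max2(0, 0) = 0
  t16 = if0(a3=0 -> then branch t14) = 0
  t18 = if0(t5=0 -> then branch t16) = 0

Propagation after the edit:
  t7: runs — a3 0->-8; result -5.
  t8: runs — t7 0->-5; result -5.
  t10: runs — t8 0->-5; result -5.
  t11: demanded for the first time — runs, produces 5.
  t13: demanded for the first time — runs, produces 5.
  t14: runs — a3 0->-8; t10 0->-5; result -5.
  t15: demanded for the first time — runs, produces -5.
  t16: runs — a3 0->-8; t14 0->-5; result -5.
  t18: runs — t16 0->-5; result -5.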